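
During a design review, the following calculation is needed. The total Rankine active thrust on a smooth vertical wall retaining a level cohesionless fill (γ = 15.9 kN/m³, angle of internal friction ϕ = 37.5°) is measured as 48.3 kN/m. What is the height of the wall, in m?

K_a = 0.2432. P_a = ½ K_a γ H² ⇒ H = √(2P_a/(K_a γ)).
H = √(2×48.3/(0.2432×15.9)) = 4.998 m.

5.00 m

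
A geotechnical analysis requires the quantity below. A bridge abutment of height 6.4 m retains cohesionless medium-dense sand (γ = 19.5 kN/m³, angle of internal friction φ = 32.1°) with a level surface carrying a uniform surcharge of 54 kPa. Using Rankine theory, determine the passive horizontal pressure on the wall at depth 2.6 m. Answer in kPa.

K_p = (1 + sin φ)/(1 − sin φ) = 3.268.
σ_v = γz + q = 19.5 × 2.6 + 54 = 104.7 kPa.
σ_h = K_p σ_v = 3.268 × 104.7 = 342.2 kPa.

342 kPa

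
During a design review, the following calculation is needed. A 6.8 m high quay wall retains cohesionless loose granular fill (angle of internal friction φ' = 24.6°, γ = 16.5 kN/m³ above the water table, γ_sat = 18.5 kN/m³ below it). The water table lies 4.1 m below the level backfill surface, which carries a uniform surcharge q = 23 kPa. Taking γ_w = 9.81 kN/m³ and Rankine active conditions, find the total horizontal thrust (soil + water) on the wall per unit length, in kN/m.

246 kN/m

K_a = tan²(45° − φ/2) = 0.4121.
γ' = 18.5 − 9.81 = 8.690 kN/m³. h₂ = H − d_w = 2.7 m.
σ'_h: at surface K_a·q = 9.479; at WT K_a(q+γd_w) = 37.36; at base K_a(q+γd_w+γ'h₂) = 47.03 kPa.
P₁ = ½(9.479+37.36)×4.1 = 96.02; P₂ = ½(37.36+47.03)×2.7 = 113.9; P_w = ½γ_w h₂² = 35.76.
Total = 96.02+113.9+35.76 = 245.7 kN/m.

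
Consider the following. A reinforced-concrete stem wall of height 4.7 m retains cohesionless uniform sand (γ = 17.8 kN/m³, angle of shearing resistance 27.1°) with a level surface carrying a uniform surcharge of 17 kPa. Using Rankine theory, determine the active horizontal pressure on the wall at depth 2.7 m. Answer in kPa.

K_a = (1 − sin φ)/(1 + sin φ) = 0.3741.
σ_v = γz + q = 17.8 × 2.7 + 17 = 65.06 kPa.
σ_h = K_a σ_v = 0.3741 × 65.06 = 24.34 kPa.

24.3 kPa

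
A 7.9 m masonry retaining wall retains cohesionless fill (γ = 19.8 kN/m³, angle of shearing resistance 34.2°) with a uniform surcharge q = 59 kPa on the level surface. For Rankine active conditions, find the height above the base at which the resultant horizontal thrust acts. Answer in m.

K_a = 0.2803.
Triangular part P₁ = ½K_aγH² = 173.2 at H/3 = 2.633 m; rectangular part P₂ = K_a q H = 130.7 at H/2 = 3.950 m.
ȳ = (P₁·2.633 + P₂·3.950)/(P₁+P₂) = 3.199 m.

3.20 m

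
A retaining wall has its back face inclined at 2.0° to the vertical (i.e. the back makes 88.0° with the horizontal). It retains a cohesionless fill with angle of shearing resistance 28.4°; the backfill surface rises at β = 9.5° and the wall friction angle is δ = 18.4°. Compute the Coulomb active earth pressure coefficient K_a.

0.379

K_a = sin²(α+φ) / [sin²α · sin(α−δ) · (1 + √{sin(φ+δ)sin(φ−β) / (sin(α−δ)sin(α+β))})²].
With α = 88.0°, φ = 28.4°, δ = 18.4°, β = 9.5°: K_a = 0.3788.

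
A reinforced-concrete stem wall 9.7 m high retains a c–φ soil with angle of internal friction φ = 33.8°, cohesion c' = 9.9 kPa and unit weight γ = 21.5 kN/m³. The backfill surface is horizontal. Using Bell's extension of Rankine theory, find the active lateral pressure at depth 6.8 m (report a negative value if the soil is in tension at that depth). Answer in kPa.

K_a = (1 − sin φ)/(1 + sin φ) = 0.2851.
σ_a = K_a γ z − 2c√K_a = 0.2851×21.5×6.8 − 2×9.9×0.5340 = 31.11 kPa.

31.1 kPa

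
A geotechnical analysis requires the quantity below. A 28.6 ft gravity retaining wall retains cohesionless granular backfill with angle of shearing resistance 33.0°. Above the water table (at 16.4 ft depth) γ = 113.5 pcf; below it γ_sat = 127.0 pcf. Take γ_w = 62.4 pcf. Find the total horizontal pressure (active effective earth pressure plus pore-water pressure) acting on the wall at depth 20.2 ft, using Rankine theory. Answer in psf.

K_a = (1 − sin φ)/(1 + sin φ) = 0.2948.
γ' = 127.0 − 62.4 = 64.60 pcf.
Effective vertical stress at 20.2 ft: σ'_v = 113.5×16.4 + 64.60×3.80 = 2107 psf.
σ'_h = K_a σ'_v = 0.2948 × 2107 = 621.1 psf; u = γ_w × 3.80 = 237.1 psf.
Total σ_h = 621.1 + 237.1 = 858.2 psf.

858 psf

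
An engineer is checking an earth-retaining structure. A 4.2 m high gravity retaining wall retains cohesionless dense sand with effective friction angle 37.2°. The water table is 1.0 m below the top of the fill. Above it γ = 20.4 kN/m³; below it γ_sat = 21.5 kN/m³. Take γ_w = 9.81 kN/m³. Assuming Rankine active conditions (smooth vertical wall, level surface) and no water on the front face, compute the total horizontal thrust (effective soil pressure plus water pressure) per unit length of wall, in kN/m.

83.6 kN/m

K_a = tan²(45° − φ/2) = 0.2464.
γ' = 21.5 − 9.81 = 11.69 kN/m³. Depth below WT = 3.2 m.
σ'_h at WT = K_a γ d_w = 5.027 kPa; at base = 5.027 + K_a γ' × 3.2 = 14.24 kPa.
P₁ (0–1.0 m) = ½×5.027×1.0 = 2.513. P₂ (1.0–4.2 m) = ½(5.027+14.24)×3.2 = 30.83.
P_w = ½ γ_w h₂² = 0.5×9.81×3.2² = 50.23. Total = 2.513+30.83+50.23 = 83.58 kN/m.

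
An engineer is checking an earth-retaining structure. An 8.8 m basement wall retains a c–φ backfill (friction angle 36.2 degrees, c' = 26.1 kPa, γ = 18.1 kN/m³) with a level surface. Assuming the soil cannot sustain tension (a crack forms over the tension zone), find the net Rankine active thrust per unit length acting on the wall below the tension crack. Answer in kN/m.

22.6 kN/m

K_a = 0.2574; √K_a = 0.5073.
Tension-crack depth z_c = 2c/(γ√K_a) = 2×26.1/(18.1×0.5073) = 5.685 m.
σ_a at base = K_a γ H − 2c√K_a = 0.2574×18.1×8.8 − 2×26.1×0.5073 = 14.51 kPa.
P_a = ½ × 14.51 × (H − z_c) = 0.5×14.51×3.115 = 22.61 kN/m.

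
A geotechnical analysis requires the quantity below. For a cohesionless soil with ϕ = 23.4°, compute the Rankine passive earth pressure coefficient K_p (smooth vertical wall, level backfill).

K_p = (1 + sin φ)/(1 − sin φ) = tan²(45° + 23.4°/2) = 2.318.

2.32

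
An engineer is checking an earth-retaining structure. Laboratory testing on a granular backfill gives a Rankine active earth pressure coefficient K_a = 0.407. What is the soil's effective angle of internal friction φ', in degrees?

K_a = tan²(45° − φ/2) ⇒ 45° − φ/2 = arctan(√0.407) = 32.54°.
φ = 2(45° − 32.54°) = 24.93°.

24.9°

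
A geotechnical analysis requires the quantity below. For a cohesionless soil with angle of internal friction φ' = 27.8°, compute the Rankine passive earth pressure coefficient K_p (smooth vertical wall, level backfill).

2.75

K_p = (1 + sin φ)/(1 − sin φ) = tan²(45° + 27.8°/2) = 2.748.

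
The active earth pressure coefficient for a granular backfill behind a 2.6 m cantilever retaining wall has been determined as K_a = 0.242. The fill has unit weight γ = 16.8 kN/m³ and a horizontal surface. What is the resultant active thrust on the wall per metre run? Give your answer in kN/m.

13.7 kN/m

P = ½ K_a γ H² = 0.5 × 0.242 × 16.8 × 2.6² = 13.74 kN/m.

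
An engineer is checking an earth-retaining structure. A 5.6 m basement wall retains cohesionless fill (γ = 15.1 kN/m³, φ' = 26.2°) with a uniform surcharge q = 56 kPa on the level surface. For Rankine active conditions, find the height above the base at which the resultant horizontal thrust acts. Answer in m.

2.40 m

K_a = 0.3874.
Triangular part P₁ = ½K_aγH² = 91.73 at H/3 = 1.867 m; rectangular part P₂ = K_a q H = 121.5 at H/2 = 2.800 m.
ȳ = (P₁·1.867 + P₂·2.800)/(P₁+P₂) = 2.398 m.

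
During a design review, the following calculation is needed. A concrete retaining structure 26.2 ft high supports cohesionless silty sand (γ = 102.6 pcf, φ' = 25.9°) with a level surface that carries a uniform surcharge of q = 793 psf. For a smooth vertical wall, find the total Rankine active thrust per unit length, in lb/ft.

K_a = tan²(45° − φ/2) = 0.3920.
Soil triangle: ½ K_a γ H² = 0.5×0.3920×102.6×26.2² = 13800 lb/ft.
Surcharge rectangle: K_a q H = 0.3920×793×26.2 = 8144 lb/ft.
Total = 13800 + 8144 = 21950 lb/ft.

21900 lb/ft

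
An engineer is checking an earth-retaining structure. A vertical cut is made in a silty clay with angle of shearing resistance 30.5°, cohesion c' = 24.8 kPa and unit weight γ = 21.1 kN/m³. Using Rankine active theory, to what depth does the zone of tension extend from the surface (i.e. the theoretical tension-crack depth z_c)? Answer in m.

K_a = tan²(45° − 30.5°/2) = 0.3267; √K_a = 0.5715.
The active pressure is zero where K_a γ z = 2c√K_a, so z_c = 2c/(γ√K_a) = 2×24.8/(21.1×0.5715) = 4.113 m.

4.11 m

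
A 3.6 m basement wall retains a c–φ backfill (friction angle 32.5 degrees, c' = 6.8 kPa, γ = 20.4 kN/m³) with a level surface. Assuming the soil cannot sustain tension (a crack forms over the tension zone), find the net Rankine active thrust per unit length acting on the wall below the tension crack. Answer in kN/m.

17.5 kN/m

K_a = 0.3010; √K_a = 0.5486.
Tension-crack depth z_c = 2c/(γ√K_a) = 2×6.8/(20.4×0.5486) = 1.215 m.
σ_a at base = K_a γ H − 2c√K_a = 0.3010×20.4×3.6 − 2×6.8×0.5486 = 14.64 kPa.
P_a = ½ × 14.64 × (H − z_c) = 0.5×14.64×2.385 = 17.46 kN/m.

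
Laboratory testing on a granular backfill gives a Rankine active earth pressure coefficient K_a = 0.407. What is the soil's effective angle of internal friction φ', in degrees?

K_a = tan²(45° − φ/2) ⇒ 45° − φ/2 = arctan(√0.407) = 32.54°.
φ = 2(45° − 32.54°) = 24.93°.

24.9°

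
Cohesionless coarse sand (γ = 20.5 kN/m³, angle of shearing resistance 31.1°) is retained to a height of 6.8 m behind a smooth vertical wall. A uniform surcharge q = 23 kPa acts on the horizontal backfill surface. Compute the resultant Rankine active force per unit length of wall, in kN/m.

K_a = tan²(45° − φ/2) = 0.3188.
Soil triangle: ½ K_a γ H² = 0.5×0.3188×20.5×6.8² = 151.1 kN/m.
Surcharge rectangle: K_a q H = 0.3188×23×6.8 = 49.86 kN/m.
Total = 151.1 + 49.86 = 201.0 kN/m.

201 kN/m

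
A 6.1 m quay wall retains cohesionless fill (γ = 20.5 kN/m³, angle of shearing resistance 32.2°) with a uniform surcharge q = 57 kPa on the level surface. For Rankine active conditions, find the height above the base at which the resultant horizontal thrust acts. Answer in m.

2.52 m

K_a = 0.3047.
Triangular part P₁ = ½K_aγH² = 116.2 at H/3 = 2.033 m; rectangular part P₂ = K_a q H = 106.0 at H/2 = 3.050 m.
ȳ = (P₁·2.033 + P₂·3.050)/(P₁+P₂) = 2.518 m.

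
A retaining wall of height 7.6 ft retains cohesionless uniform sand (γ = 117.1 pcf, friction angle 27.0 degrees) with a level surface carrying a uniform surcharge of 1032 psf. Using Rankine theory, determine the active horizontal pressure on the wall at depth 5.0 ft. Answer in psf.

K_a = (1 − sin φ)/(1 + sin φ) = 0.3755.
σ_v = γz + q = 117.1 × 5.0 + 1032 = 1618 psf.
σ_h = K_a σ_v = 0.3755 × 1618 = 607.4 psf.

607 psf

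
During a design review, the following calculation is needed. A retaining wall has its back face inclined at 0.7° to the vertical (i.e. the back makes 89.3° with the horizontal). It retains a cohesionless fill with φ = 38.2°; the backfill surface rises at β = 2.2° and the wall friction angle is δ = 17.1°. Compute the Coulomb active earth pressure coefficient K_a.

0.225

K_a = sin²(α+φ) / [sin²α · sin(α−δ) · (1 + √{sin(φ+δ)sin(φ−β) / (sin(α−δ)sin(α+β))})²].
With α = 89.3°, φ = 38.2°, δ = 17.1°, β = 2.2°: K_a = 0.2254.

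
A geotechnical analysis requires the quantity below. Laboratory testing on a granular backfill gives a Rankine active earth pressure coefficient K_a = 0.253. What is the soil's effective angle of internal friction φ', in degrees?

K_a = tan²(45° − φ/2) ⇒ 45° − φ/2 = arctan(√0.253) = 26.70°.
φ = 2(45° − 26.70°) = 36.60°.

36.6°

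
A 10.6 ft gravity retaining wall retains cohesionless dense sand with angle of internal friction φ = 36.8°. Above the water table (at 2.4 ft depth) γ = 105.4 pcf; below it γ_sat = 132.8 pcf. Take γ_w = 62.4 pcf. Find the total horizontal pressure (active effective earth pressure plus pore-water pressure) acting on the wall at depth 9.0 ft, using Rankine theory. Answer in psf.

592 psf

K_a = (1 − sin φ)/(1 + sin φ) = 0.2508.
γ' = 132.8 − 62.4 = 70.40 pcf.
Effective vertical stress at 9.0 ft: σ'_v = 105.4×2.4 + 70.40×6.60 = 717.6 psf.
σ'_h = K_a σ'_v = 0.2508 × 717.6 = 179.9 psf; u = γ_w × 6.60 = 411.8 psf.
Total σ_h = 179.9 + 411.8 = 591.8 psf.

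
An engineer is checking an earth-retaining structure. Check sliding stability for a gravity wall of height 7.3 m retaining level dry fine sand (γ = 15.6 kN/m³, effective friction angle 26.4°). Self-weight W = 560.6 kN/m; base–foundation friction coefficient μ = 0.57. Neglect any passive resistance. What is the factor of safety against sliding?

2.00

K_a = tan²(45° − 26.4°/2) = 0.3844.
P_a = ½K_aγH² = 0.5×0.3844×15.6×7.3² = 159.8 kN/m, acting at H/3 = 2.433 m above the base.
FS_sliding = μW / P_a = 0.57×560.6 / 159.8 = 2.000.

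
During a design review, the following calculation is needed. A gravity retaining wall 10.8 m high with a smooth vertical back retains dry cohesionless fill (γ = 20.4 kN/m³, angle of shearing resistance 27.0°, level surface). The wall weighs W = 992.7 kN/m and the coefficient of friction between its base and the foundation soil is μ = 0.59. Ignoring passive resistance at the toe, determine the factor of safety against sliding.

1.31

K_a = tan²(45° − 27.0°/2) = 0.3755.
P_a = ½K_aγH² = 0.5×0.3755×20.4×10.8² = 446.8 kN/m, acting at H/3 = 3.600 m above the base.
FS_sliding = μW / P_a = 0.59×992.7 / 446.8 = 1.311.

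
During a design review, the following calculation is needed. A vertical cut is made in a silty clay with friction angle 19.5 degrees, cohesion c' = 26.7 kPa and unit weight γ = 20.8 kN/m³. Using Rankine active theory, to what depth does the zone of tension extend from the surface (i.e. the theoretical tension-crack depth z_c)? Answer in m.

K_a = tan²(45° − 19.5°/2) = 0.4995; √K_a = 0.7067.
The active pressure is zero where K_a γ z = 2c√K_a, so z_c = 2c/(γ√K_a) = 2×26.7/(20.8×0.7067) = 3.633 m.

3.63 m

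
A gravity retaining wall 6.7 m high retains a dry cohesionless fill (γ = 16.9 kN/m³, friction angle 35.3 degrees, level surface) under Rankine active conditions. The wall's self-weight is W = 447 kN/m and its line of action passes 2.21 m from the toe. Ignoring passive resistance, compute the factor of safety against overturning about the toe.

K_a = tan²(45° − 35.3°/2) = 0.2675.
P_a = ½K_aγH² = 0.5×0.2675×16.9×6.7² = 101.5 kN/m, acting at H/3 = 2.233 m above the base.
Overturning moment M_o = P_a × H/3 = 101.5 × 2.233 = 226.6.
Resisting moment M_r = W × 2.21 = 447 × 2.21 = 987.9.
FS_overturning = M_r/M_o = 987.9/226.6 = 4.359.

4.36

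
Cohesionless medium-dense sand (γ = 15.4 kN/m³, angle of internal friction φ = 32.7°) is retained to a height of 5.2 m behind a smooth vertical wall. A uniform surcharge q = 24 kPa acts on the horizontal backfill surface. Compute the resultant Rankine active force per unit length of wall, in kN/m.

99.4 kN/m

K_a = tan²(45° − φ/2) = 0.2985.
Soil triangle: ½ K_a γ H² = 0.5×0.2985×15.4×5.2² = 62.15 kN/m.
Surcharge rectangle: K_a q H = 0.2985×24×5.2 = 37.25 kN/m.
Total = 62.15 + 37.25 = 99.40 kN/m.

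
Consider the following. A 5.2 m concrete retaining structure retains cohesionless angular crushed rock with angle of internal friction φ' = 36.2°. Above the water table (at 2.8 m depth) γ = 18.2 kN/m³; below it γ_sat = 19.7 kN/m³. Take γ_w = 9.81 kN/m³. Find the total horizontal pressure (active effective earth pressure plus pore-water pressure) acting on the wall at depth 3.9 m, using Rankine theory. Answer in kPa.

26.7 kPa

K_a = (1 − sin φ)/(1 + sin φ) = 0.2574.
γ' = 19.7 − 9.81 = 9.890 kN/m³.
Effective vertical stress at 3.9 m: σ'_v = 18.2×2.8 + 9.890×1.10 = 61.84 kPa.
σ'_h = K_a σ'_v = 0.2574 × 61.84 = 15.92 kPa; u = γ_w × 1.10 = 10.79 kPa.
Total σ_h = 15.92 + 10.79 = 26.71 kPa.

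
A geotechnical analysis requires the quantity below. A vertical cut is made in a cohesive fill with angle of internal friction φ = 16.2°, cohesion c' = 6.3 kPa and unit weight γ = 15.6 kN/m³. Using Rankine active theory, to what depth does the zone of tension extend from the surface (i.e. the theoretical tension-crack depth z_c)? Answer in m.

K_a = tan²(45° − 16.2°/2) = 0.5637; √K_a = 0.7508.
The active pressure is zero where K_a γ z = 2c√K_a, so z_c = 2c/(γ√K_a) = 2×6.3/(15.6×0.7508) = 1.076 m.

1.08 m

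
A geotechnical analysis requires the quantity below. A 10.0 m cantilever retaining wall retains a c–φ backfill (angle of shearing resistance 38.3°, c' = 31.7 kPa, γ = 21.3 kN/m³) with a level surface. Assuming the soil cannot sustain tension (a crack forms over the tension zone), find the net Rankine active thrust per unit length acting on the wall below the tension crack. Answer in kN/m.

K_a = 0.2347; √K_a = 0.4845.
Tension-crack depth z_c = 2c/(γ√K_a) = 2×31.7/(21.3×0.4845) = 6.144 m.
σ_a at base = K_a γ H − 2c√K_a = 0.2347×21.3×10.0 − 2×31.7×0.4845 = 19.28 kPa.
P_a = ½ × 19.28 × (H − z_c) = 0.5×19.28×3.856 = 37.18 kN/m.

37.2 kN/m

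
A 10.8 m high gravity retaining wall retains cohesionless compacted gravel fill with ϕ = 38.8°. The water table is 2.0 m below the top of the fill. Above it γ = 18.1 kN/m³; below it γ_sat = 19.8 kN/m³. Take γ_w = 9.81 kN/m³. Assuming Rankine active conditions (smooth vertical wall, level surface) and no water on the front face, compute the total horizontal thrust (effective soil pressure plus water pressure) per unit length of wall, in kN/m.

K_a = tan²(45° − φ/2) = 0.2296.
γ' = 19.8 − 9.81 = 9.990 kN/m³. Depth below WT = 8.8 m.
σ'_h at WT = K_a γ d_w = 8.310 kPa; at base = 8.310 + K_a γ' × 8.8 = 28.49 kPa.
P₁ (0–2.0 m) = ½×8.310×2.0 = 8.310. P₂ (2.0–10.8 m) = ½(8.310+28.49)×8.8 = 161.9.
P_w = ½ γ_w h₂² = 0.5×9.81×8.8² = 379.8. Total = 8.310+161.9+379.8 = 550.1 kN/m.

550 kN/m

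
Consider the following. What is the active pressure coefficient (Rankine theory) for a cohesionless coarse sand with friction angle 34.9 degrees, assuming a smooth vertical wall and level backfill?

0.272

K_a = tan²(45° − φ/2) = tan²(27.55°) = 0.2721.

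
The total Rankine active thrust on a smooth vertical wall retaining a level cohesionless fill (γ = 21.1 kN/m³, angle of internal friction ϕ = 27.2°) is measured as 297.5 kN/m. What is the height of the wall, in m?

8.70 m

K_a = 0.3726. P_a = ½ K_a γ H² ⇒ H = √(2P_a/(K_a γ)).
H = √(2×297.5/(0.3726×21.1)) = 8.700 m.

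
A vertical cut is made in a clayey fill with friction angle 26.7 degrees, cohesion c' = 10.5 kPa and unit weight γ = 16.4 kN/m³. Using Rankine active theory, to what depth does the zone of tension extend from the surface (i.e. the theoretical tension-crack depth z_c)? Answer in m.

K_a = tan²(45° − 26.7°/2) = 0.3800; √K_a = 0.6164.
The active pressure is zero where K_a γ z = 2c√K_a, so z_c = 2c/(γ√K_a) = 2×10.5/(16.4×0.6164) = 2.077 m.

2.08 m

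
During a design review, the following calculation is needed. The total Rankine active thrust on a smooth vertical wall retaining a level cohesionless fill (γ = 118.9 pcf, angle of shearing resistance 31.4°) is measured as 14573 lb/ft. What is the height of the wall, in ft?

K_a = 0.3149. P_a = ½ K_a γ H² ⇒ H = √(2P_a/(K_a γ)).
H = √(2×14573/(0.3149×118.9)) = 27.90 ft.

27.9 ft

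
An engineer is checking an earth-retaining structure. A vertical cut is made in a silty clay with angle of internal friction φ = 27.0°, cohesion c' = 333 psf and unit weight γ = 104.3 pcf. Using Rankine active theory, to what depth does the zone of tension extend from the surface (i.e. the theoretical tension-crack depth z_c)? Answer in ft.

10.4 ft

K_a = tan²(45° − 27.0°/2) = 0.3755; √K_a = 0.6128.
The active pressure is zero where K_a γ z = 2c√K_a, so z_c = 2c/(γ√K_a) = 2×333/(104.3×0.6128) = 10.42 ft.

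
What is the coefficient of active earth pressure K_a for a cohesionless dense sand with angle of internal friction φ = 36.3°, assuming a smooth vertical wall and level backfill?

0.256

K_a = (1 − sin φ)/(1 + sin φ) = (1 − sin 36.3°)/(1 + sin 36.3°) = 0.2563.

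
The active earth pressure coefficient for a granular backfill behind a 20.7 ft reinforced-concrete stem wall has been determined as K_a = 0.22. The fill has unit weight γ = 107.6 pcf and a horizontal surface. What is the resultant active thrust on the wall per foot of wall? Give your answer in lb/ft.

P = ½ K_a γ H² = 0.5 × 0.22 × 107.6 × 20.7² = 5072 lb/ft.

5070 lb/ft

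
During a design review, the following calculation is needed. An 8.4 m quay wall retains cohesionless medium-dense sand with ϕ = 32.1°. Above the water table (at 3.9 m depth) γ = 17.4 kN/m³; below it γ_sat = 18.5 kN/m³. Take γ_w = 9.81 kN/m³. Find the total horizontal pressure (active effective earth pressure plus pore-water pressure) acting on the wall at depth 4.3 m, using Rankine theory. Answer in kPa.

K_a = (1 − sin φ)/(1 + sin φ) = 0.3060.
γ' = 18.5 − 9.81 = 8.690 kN/m³.
Effective vertical stress at 4.3 m: σ'_v = 17.4×3.9 + 8.690×0.400 = 71.34 kPa.
σ'_h = K_a σ'_v = 0.3060 × 71.34 = 21.83 kPa; u = γ_w × 0.400 = 3.924 kPa.
Total σ_h = 21.83 + 3.924 = 25.75 kPa.

25.8 kPa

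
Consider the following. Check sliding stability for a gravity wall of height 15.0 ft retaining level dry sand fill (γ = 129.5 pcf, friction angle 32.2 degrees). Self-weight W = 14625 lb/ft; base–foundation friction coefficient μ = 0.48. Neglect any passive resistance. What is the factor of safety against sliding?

K_a = tan²(45° − 32.2°/2) = 0.3047.
P_a = ½K_aγH² = 0.5×0.3047×129.5×15.0² = 4440 lb/ft, acting at H/3 = 5.000 ft above the base.
FS_sliding = μW / P_a = 0.48×14625 / 4440 = 1.581.

1.58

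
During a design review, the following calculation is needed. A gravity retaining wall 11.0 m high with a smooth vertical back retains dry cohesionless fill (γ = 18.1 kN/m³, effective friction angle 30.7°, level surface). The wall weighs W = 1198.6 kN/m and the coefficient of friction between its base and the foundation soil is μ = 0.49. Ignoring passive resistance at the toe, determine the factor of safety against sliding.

K_a = tan²(45° − 30.7°/2) = 0.3240.
P_a = ½K_aγH² = 0.5×0.3240×18.1×11.0² = 354.8 kN/m, acting at H/3 = 3.667 m above the base.
FS_sliding = μW / P_a = 0.49×1198.6 / 354.8 = 1.655.

1.66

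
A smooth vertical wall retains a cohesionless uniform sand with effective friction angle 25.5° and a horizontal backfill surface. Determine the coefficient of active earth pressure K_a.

0.398

K_a = tan²(45° − φ/2) = tan²(32.25°) = 0.3981.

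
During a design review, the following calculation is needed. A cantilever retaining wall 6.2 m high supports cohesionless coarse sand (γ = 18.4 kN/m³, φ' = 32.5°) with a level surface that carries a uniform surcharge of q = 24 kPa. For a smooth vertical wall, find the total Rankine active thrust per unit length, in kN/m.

151 kN/m

K_a = tan²(45° − φ/2) = 0.3010.
Soil triangle: ½ K_a γ H² = 0.5×0.3010×18.4×6.2² = 106.4 kN/m.
Surcharge rectangle: K_a q H = 0.3010×24×6.2 = 44.79 kN/m.
Total = 106.4 + 44.79 = 151.2 kN/m.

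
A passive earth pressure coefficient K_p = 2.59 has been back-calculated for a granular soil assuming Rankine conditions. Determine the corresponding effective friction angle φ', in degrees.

K_p = (1+sin φ)/(1−sin φ) ⇒ sin φ = (K_p − 1)/(K_p + 1) = 0.4429.
φ = arcsin(0.4429) = 26.29°.

26.3°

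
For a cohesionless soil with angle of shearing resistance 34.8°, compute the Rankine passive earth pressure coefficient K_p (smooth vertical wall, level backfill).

3.66

K_p = (1 + sin φ)/(1 − sin φ) = tan²(45° + 34.8°/2) = 3.659.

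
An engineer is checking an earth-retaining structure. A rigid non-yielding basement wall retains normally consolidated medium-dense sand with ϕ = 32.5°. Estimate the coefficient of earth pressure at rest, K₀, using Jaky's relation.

0.463

K₀ = 1 − sin φ' = 1 − sin 32.5° = 0.4627.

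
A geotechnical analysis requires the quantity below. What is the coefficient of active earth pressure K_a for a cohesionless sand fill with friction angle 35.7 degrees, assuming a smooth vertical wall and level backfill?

K_a = tan²(45° − φ/2) = tan²(27.15°) = 0.2630.

0.263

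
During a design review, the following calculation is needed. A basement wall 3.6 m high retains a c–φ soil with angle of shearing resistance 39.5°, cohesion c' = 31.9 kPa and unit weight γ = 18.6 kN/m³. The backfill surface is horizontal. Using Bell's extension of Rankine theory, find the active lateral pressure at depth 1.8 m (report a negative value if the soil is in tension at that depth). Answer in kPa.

K_a = (1 − sin φ)/(1 + sin φ) = 0.2224.
σ_a = K_a γ z − 2c√K_a = 0.2224×18.6×1.8 − 2×31.9×0.4716 = -22.64 kPa.

-22.6 kPa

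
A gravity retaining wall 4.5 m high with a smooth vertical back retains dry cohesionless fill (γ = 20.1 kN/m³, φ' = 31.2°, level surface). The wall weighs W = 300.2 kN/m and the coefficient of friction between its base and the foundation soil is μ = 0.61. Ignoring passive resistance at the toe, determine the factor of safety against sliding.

2.83

K_a = tan²(45° − 31.2°/2) = 0.3175.
P_a = ½K_aγH² = 0.5×0.3175×20.1×4.5² = 64.62 kN/m, acting at H/3 = 1.500 m above the base.
FS_sliding = μW / P_a = 0.61×300.2 / 64.62 = 2.834.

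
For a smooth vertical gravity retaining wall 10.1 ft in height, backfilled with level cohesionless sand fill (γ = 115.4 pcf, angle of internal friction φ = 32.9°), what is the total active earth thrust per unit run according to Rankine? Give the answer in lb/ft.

1740 lb/ft

K_a = tan²(45° − φ/2) = 0.2960.
P_a = ½ K_a γ H² = 0.5 × 0.2960 × 115.4 × 10.1² = 1742 lb/ft.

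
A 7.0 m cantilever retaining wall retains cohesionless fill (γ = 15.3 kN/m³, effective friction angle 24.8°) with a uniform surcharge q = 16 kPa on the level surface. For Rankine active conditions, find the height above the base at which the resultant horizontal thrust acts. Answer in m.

K_a = 0.4090.
Triangular part P₁ = ½K_aγH² = 153.3 at H/3 = 2.333 m; rectangular part P₂ = K_a q H = 45.81 at H/2 = 3.500 m.
ȳ = (P₁·2.333 + P₂·3.500)/(P₁+P₂) = 2.602 m.

2.60 m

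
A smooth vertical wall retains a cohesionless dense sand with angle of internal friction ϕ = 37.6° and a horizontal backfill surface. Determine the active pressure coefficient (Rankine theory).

0.242

K_a = tan²(45° − φ/2) = tan²(26.20°) = 0.2421.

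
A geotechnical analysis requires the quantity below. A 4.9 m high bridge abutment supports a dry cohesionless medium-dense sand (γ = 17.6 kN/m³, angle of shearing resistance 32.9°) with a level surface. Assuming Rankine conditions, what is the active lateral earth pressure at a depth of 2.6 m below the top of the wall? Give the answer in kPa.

K_a = (1 − sin φ)/(1 + sin φ) = 0.2960.
σ_h = K_a γ z = 0.2960 × 17.6 × 2.6 = 13.55 kPa.

13.5 kPa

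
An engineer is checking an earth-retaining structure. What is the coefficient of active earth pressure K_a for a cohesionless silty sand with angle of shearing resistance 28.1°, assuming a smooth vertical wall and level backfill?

0.360

K_a = (1 − sin φ)/(1 + sin φ) = (1 − sin 28.1°)/(1 + sin 28.1°) = 0.3596.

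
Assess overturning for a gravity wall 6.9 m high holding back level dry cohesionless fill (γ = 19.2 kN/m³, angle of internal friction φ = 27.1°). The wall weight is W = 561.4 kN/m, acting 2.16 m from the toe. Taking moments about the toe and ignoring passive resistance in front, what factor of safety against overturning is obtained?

3.08

K_a = tan²(45° − 27.1°/2) = 0.3741.
P_a = ½K_aγH² = 0.5×0.3741×19.2×6.9² = 171.0 kN/m, acting at H/3 = 2.300 m above the base.
Overturning moment M_o = P_a × H/3 = 171.0 × 2.300 = 393.2.
Resisting moment M_r = W × 2.16 = 561.4 × 2.16 = 1213.
FS_overturning = M_r/M_o = 1213/393.2 = 3.084.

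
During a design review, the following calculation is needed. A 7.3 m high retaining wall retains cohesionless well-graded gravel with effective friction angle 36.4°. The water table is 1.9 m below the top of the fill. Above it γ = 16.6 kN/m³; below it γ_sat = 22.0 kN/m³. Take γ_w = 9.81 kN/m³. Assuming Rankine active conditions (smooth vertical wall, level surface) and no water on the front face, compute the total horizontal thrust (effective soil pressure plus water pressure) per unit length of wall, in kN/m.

K_a = tan²(45° − φ/2) = 0.2552.
γ' = 22.0 − 9.81 = 12.19 kN/m³. Depth below WT = 5.4 m.
σ'_h at WT = K_a γ d_w = 8.048 kPa; at base = 8.048 + K_a γ' × 5.4 = 24.84 kPa.
P₁ (0–1.9 m) = ½×8.048×1.9 = 7.645. P₂ (1.9–7.3 m) = ½(8.048+24.84)×5.4 = 88.81.
P_w = ½ γ_w h₂² = 0.5×9.81×5.4² = 143.0. Total = 7.645+88.81+143.0 = 239.5 kN/m.

239 kN/m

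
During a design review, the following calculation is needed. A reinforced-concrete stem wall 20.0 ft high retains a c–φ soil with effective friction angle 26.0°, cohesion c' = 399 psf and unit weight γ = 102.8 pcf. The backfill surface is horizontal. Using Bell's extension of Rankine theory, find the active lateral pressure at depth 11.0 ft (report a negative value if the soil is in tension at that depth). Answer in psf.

K_a = (1 − sin φ)/(1 + sin φ) = 0.3905.
σ_a = K_a γ z − 2c√K_a = 0.3905×102.8×11.0 − 2×399×0.6249 = -57.11 psf.

-57.1 psf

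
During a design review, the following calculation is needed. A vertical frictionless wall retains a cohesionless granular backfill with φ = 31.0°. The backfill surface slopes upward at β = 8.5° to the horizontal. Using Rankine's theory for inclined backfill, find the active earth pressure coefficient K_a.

K_a = cos β · (cos β − √(cos²β − cos²φ)) / (cos β + √(cos²β − cos²φ)).
cos β = 0.9890, cos φ = 0.8572, √(cos²β − cos²φ) = 0.4934.
K_a = 0.9890 × (0.9890 − 0.4934)/(0.9890 + 0.4934) = 0.3307.

0.331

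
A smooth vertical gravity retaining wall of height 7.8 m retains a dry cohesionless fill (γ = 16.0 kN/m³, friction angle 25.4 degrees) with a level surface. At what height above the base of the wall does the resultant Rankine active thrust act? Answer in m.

2.60 m

K_a = 0.3996.
The pressure distribution is triangular, so the resultant acts at H/3 above the base = 7.8/3 = 2.600 m.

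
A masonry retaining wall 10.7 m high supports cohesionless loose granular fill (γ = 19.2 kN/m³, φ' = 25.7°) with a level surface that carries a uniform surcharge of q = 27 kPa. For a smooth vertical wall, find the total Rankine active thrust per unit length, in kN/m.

548 kN/m

K_a = tan²(45° − φ/2) = 0.3950.
Soil triangle: ½ K_a γ H² = 0.5×0.3950×19.2×10.7² = 434.2 kN/m.
Surcharge rectangle: K_a q H = 0.3950×27×10.7 = 114.1 kN/m.
Total = 434.2 + 114.1 = 548.3 kN/m.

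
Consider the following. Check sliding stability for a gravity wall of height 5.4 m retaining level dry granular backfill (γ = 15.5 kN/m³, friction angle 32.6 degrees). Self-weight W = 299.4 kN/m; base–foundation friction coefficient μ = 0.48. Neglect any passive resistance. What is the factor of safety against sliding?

K_a = tan²(45° − 32.6°/2) = 0.2997.
P_a = ½K_aγH² = 0.5×0.2997×15.5×5.4² = 67.74 kN/m, acting at H/3 = 1.800 m above the base.
FS_sliding = μW / P_a = 0.48×299.4 / 67.74 = 2.122.

2.12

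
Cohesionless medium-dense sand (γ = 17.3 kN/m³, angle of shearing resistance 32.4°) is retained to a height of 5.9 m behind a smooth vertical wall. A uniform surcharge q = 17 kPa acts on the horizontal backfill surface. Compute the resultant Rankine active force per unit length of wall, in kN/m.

K_a = tan²(45° − φ/2) = 0.3022.
Soil triangle: ½ K_a γ H² = 0.5×0.3022×17.3×5.9² = 91.00 kN/m.
Surcharge rectangle: K_a q H = 0.3022×17×5.9 = 30.31 kN/m.
Total = 91.00 + 30.31 = 121.3 kN/m.

121 kN/m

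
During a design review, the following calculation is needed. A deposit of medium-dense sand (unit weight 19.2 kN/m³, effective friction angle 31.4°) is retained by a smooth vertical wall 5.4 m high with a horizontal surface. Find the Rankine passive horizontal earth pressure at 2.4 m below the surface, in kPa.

146 kPa

K_p = (1 + sin φ)/(1 − sin φ) = 3.175.
σ_h = K_p γ z = 3.175 × 19.2 × 2.4 = 146.3 kPa.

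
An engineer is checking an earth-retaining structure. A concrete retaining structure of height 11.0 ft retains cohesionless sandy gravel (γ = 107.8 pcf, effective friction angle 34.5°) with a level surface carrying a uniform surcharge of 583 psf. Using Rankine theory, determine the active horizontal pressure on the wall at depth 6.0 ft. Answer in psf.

340 psf

K_a = (1 − sin φ)/(1 + sin φ) = 0.2768.
σ_v = γz + q = 107.8 × 6.0 + 583 = 1230 psf.
σ_h = K_a σ_v = 0.2768 × 1230 = 340.4 psf.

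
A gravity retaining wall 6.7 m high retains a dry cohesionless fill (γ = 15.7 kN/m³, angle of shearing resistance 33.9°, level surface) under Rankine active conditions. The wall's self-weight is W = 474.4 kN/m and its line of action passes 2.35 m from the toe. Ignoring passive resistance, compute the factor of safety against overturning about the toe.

4.99

K_a = tan²(45° − 33.9°/2) = 0.2839.
P_a = ½K_aγH² = 0.5×0.2839×15.7×6.7² = 100.0 kN/m, acting at H/3 = 2.233 m above the base.
Overturning moment M_o = P_a × H/3 = 100.0 × 2.233 = 223.4.
Resisting moment M_r = W × 2.35 = 474.4 × 2.35 = 1115.
FS_overturning = M_r/M_o = 1115/223.4 = 4.990.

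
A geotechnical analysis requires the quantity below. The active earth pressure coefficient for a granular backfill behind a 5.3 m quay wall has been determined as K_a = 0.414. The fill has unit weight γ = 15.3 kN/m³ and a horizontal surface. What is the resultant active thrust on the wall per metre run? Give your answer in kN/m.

89.0 kN/m

P = ½ K_a γ H² = 0.5 × 0.414 × 15.3 × 5.3² = 88.96 kN/m.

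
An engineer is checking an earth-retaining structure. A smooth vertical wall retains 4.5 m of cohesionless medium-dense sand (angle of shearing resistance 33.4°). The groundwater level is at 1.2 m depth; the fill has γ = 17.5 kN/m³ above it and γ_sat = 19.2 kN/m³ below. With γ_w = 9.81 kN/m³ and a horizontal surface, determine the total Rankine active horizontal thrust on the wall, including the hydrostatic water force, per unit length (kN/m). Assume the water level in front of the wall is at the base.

92.0 kN/m

K_a = tan²(45° − φ/2) = 0.2899.
γ' = 19.2 − 9.81 = 9.390 kN/m³. Depth below WT = 3.3 m.
σ'_h at WT = K_a γ d_w = 6.088 kPa; at base = 6.088 + K_a γ' × 3.3 = 15.07 kPa.
P₁ (0–1.2 m) = ½×6.088×1.2 = 3.653. P₂ (1.2–4.5 m) = ½(6.088+15.07)×3.3 = 34.91.
P_w = ½ γ_w h₂² = 0.5×9.81×3.3² = 53.42. Total = 3.653+34.91+53.42 = 91.98 kN/m.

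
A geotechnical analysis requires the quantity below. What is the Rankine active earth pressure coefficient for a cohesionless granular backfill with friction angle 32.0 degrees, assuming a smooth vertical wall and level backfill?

0.307

K_a = tan²(45° − φ/2) = tan²(29.00°) = 0.3073.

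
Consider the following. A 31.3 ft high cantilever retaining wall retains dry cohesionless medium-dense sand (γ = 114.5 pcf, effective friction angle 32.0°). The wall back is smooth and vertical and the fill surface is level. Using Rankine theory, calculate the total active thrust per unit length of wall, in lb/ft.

K_a = tan²(45° − φ/2) = 0.3073.
P_a = ½ K_a γ H² = 0.5 × 0.3073 × 114.5 × 31.3² = 17230 lb/ft.

17200 lb/ft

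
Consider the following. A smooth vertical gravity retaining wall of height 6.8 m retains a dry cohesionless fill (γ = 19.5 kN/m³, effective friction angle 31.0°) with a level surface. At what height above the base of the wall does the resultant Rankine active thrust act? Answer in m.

K_a = 0.3201.
The pressure distribution is triangular, so the resultant acts at H/3 above the base = 6.8/3 = 2.267 m.

2.27 m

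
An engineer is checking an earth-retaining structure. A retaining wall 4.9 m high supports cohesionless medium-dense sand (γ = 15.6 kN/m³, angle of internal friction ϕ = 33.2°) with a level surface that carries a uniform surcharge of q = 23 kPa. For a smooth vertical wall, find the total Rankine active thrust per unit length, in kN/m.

K_a = tan²(45° − φ/2) = 0.2924.
Soil triangle: ½ K_a γ H² = 0.5×0.2924×15.6×4.9² = 54.75 kN/m.
Surcharge rectangle: K_a q H = 0.2924×23×4.9 = 32.95 kN/m.
Total = 54.75 + 32.95 = 87.70 kN/m.

87.7 kN/m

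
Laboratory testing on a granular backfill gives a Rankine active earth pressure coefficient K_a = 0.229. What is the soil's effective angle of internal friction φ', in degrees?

K_a = tan²(45° − φ/2) ⇒ 45° − φ/2 = arctan(√0.229) = 25.57°.
φ = 2(45° − 25.57°) = 38.85°.

38.9°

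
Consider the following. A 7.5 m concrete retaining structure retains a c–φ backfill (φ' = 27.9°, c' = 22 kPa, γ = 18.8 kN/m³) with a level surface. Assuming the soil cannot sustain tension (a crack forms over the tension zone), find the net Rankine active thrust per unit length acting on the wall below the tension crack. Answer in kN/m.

44.5 kN/m

K_a = 0.3625; √K_a = 0.6020.
Tension-crack depth z_c = 2c/(γ√K_a) = 2×22/(18.8×0.6020) = 3.887 m.
σ_a at base = K_a γ H − 2c√K_a = 0.3625×18.8×7.5 − 2×22×0.6020 = 24.62 kPa.
P_a = ½ × 24.62 × (H − z_c) = 0.5×24.62×3.613 = 44.47 kN/m.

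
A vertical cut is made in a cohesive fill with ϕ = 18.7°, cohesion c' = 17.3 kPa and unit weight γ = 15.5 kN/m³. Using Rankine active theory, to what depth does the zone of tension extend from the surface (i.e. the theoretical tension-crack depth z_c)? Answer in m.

3.11 m

K_a = tan²(45° − 18.7°/2) = 0.5144; √K_a = 0.7173.
The active pressure is zero where K_a γ z = 2c√K_a, so z_c = 2c/(γ√K_a) = 2×17.3/(15.5×0.7173) = 3.112 m.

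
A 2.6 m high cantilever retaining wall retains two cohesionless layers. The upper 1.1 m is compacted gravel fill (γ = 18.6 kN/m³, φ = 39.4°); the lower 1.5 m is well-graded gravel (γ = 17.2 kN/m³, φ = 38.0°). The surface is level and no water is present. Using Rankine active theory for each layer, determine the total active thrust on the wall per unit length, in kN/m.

14.4 kN/m

K_a1 = tan²(45°−39.4°/2) = 0.2234; K_a2 = tan²(45°−38.0°/2) = 0.2379.
Layer 1: σ at base = K_a1 γ₁ h₁ = 4.572 kPa; P₁ = ½×4.572×1.1 = 2.514.
Layer 2: σ_v at top = γ₁h₁ = 20.46; σ_h top = K_a2×20.46 = 4.867; σ_h base = K_a2×(20.46+17.2×1.5) = 11.00.
P₂ = ½(4.867+11.00)×1.5 = 11.90. Total P_a = 2.514+11.90 = 14.42 kN/m.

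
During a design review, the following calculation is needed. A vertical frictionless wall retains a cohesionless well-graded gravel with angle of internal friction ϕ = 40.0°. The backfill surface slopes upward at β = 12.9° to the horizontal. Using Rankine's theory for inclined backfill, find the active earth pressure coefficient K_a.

K_a = cos β · (cos β − √(cos²β − cos²φ)) / (cos β + √(cos²β − cos²φ)).
cos β = 0.9748, cos φ = 0.7660, √(cos²β − cos²φ) = 0.6028.
K_a = 0.9748 × (0.9748 − 0.6028)/(0.9748 + 0.6028) = 0.2299.

0.230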